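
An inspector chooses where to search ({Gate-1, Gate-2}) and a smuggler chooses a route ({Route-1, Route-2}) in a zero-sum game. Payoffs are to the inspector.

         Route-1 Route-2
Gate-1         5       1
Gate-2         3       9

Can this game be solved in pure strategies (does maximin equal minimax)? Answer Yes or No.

Row minima: Gate-1 → 1, Gate-2 → 3; maximin = 3.
Column maxima: Route-1 → 5, Route-2 → 9; minimax = 5.
3 ≠ 5, so no pure-strategy equilibrium exists.

No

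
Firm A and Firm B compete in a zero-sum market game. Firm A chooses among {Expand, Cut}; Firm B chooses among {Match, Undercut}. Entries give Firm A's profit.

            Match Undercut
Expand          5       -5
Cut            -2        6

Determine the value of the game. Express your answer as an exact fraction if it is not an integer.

Row minima: Expand → -5, Cut → -2; maximin = -2.
Column maxima: Match → 5, Undercut → 6; minimax = 5.
-2 ≠ 5, so there is no saddle point; optimal play is mixed.
Let Firm A play Expand with probability p. Expected payoff against Match: 5p + (-2)(1−p) = 7p − 2; against Undercut: (-5)p + 6(1−p) = −11p + 6.
Setting these equal: 7p − 2 = −11p + 6 ⇒ 18p = 8 ⇒ p = 4/9, and the value is (7)·(4/9) − 2 = 10/9.
For Firm B: with q = P(Match), equating Expand's and Cut's payoffs gives 10q − 5 = −8q + 6 ⇒ q = 11/18.

10/9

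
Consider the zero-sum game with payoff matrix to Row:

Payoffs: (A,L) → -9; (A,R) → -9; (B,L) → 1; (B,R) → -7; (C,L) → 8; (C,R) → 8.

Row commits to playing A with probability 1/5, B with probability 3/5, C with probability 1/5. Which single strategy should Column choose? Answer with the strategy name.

R

If Column plays L, Row's expected payoff is (1/5)·(-9) + (3/5)·1 + (1/5)·8 = 2/5.
If Column plays R, Row's expected payoff is (1/5)·(-9) + (3/5)·(-7) + (1/5)·8 = -22/5.
Column minimizes Row's payoff; the smallest is -22/5, so the best response is R.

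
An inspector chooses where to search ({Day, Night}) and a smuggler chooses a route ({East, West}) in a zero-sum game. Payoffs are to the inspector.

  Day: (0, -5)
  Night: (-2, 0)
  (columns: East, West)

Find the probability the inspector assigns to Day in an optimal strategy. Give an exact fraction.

2/7

Row minima: Day → -5, Night → -2; maximin = -2.
Column maxima: East → 0, West → 0; minimax = 0.
-2 ≠ 0, so there is no saddle point; optimal play is mixed.
Let the inspector play Day with probability p. Expected payoff against East: 0p + (-2)(1−p) = 2p − 2; against West: (-5)p + 0(1−p) = −5p.
Setting these equal: 2p − 2 = −5p ⇒ 7p = 2 ⇒ p = 2/7, and the value is (2)·(2/7) − 2 = -10/7.
For the smuggler: with q = P(East), equating Day's and Night's payoffs gives 5q − 5 = −2q ⇒ q = 5/7.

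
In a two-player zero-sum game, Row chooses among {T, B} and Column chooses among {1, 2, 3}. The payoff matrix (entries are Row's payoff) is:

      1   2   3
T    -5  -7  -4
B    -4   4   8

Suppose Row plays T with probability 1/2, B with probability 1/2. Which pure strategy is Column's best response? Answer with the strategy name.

1

If Column plays 1, Row's expected payoff is (1/2)·(-5) + (1/2)·(-4) = -9/2.
If Column plays 2, Row's expected payoff is (1/2)·(-7) + (1/2)·4 = -3/2.
If Column plays 3, Row's expected payoff is (1/2)·(-4) + (1/2)·8 = 2.
Column minimizes Row's payoff; the smallest is -9/2, so the best response is 1.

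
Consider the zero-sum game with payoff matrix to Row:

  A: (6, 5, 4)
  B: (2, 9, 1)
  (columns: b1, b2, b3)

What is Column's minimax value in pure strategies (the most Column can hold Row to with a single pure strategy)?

4

Column maxima: b1 → 6, b2 → 9, b3 → 4.
The smallest of these is 4.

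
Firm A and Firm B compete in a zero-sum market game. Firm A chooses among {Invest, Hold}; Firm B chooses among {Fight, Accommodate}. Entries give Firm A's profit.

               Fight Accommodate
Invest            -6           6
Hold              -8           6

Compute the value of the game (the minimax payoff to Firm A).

Row minima: Invest → -6, Hold → -8; maximin = -6.
Column maxima: Fight → -6, Accommodate → 6; minimax = -6.
Since maximin = minimax = -6, there is a saddle point and the value is -6.

-6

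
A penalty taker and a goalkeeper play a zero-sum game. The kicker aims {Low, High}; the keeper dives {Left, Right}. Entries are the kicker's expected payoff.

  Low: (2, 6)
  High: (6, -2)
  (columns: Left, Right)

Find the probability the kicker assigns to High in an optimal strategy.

1/3

Row minima: Low → 2, High → -2; maximin = 2.
Column maxima: Left → 6, Right → 6; minimax = 6.
2 ≠ 6, so there is no saddle point; optimal play is mixed.
Let the kicker play Low with probability p. Expected payoff against Left: 2p + 6(1−p) = −4p + 6; against Right: 6p + (-2)(1−p) = 8p − 2.
Setting these equal: −4p + 6 = 8p − 2 ⇒ −12p = -8 ⇒ p = 2/3, and the value is (-4)·(2/3) + 6 = 10/3.
For the keeper: with q = P(Left), equating Low's and High's payoffs gives −4q + 6 = 8q − 2 ⇒ q = 2/3.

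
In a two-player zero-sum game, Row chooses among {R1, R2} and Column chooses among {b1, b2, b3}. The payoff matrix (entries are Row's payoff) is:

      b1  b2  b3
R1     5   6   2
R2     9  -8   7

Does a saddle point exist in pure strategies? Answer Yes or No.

Row minima: R1 → 2, R2 → -8; maximin = 2.
Column maxima: b1 → 9, b2 → 6, b3 → 7; minimax = 6.
2 ≠ 6, so no pure-strategy equilibrium exists.

No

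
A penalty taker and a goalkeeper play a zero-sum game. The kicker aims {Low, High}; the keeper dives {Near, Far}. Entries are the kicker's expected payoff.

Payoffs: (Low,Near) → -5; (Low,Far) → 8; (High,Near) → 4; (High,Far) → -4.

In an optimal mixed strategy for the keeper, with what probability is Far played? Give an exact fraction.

Row minima: Low → -5, High → -4; maximin = -4.
Column maxima: Near → 4, Far → 8; minimax = 4.
-4 ≠ 4, so there is no saddle point; optimal play is mixed.
Let the kicker play Low with probability p. Expected payoff against Near: (-5)p + 4(1−p) = −9p + 4; against Far: 8p + (-4)(1−p) = 12p − 4.
Setting these equal: −9p + 4 = 12p − 4 ⇒ −21p = -8 ⇒ p = 8/21, and the value is (-9)·(8/21) + 4 = 4/7.
For the keeper: with q = P(Near), equating Low's and High's payoffs gives −13q + 8 = 8q − 4 ⇒ q = 4/7.

3/7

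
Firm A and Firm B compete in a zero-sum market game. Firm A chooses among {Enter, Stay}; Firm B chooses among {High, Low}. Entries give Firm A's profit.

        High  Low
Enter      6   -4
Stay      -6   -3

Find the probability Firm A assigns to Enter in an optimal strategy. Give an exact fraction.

Row minima: Enter → -4, Stay → -6; maximin = -4.
Column maxima: High → 6, Low → -3; minimax = -3.
-4 ≠ -3, so there is no saddle point; optimal play is mixed.
Let Firm A play Enter with probability p. Expected payoff against High: 6p + (-6)(1−p) = 12p − 6; against Low: (-4)p + (-3)(1−p) = −p − 3.
Setting these equal: 12p − 6 = −p − 3 ⇒ 13p = 3 ⇒ p = 3/13, and the value is (12)·(3/13) − 6 = -42/13.
For Firm B: with q = P(High), equating Enter's and Stay's payoffs gives 10q − 4 = −3q − 3 ⇒ q = 1/13.

3/13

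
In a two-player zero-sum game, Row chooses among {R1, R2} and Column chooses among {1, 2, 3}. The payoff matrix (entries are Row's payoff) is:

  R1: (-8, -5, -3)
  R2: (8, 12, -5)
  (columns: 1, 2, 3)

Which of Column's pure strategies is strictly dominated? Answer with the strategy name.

2

1 holds Row's payoff strictly below 2 in every row: -8 < -5, 8 < 12.
So 2 is strictly dominated for Column.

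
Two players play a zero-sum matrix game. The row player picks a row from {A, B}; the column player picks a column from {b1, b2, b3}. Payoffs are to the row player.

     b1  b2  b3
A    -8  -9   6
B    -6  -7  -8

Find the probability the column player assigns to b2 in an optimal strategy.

Row minima: A → -9, B → -8; maximin = -8.
Column maxima: b1 → -6, b2 → -7, b3 → 6; minimax = -7.
-8 ≠ -7, so there is no saddle point; optimal play is mixed.
b1 is strictly dominated by b2 (it gives the row player strictly more in every row), so the column player never plays it.
On the remaining 2×2 (A, B vs b2, b3):
Let the row player play A with probability p. Expected payoff against b2: (-9)p + (-7)(1−p) = −2p − 7; against b3: 6p + (-8)(1−p) = 14p − 8.
Setting these equal: −2p − 7 = 14p − 8 ⇒ −16p = -1 ⇒ p = 1/16, and the value is (-2)·(1/16) − 7 = -57/8.
For the column player: with q = P(b2), equating A's and B's payoffs gives −15q + 6 = q − 8 ⇒ q = 7/8.

7/8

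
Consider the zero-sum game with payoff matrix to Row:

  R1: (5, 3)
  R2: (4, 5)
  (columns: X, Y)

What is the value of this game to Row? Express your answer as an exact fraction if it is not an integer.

Row minima: R1 → 3, R2 → 4; maximin = 4.
Column maxima: X → 5, Y → 5; minimax = 5.
4 ≠ 5, so there is no saddle point; optimal play is mixed.
Let Row play R1 with probability p. Expected payoff against X: 5p + 4(1−p) = p + 4; against Y: 3p + 5(1−p) = −2p + 5.
Setting these equal: p + 4 = −2p + 5 ⇒ 3p = 1 ⇒ p = 1/3, and the value is (1)·(1/3) + 4 = 13/3.
For Column: with q = P(X), equating R1's and R2's payoffs gives 2q + 3 = −q + 5 ⇒ q = 2/3.

13/3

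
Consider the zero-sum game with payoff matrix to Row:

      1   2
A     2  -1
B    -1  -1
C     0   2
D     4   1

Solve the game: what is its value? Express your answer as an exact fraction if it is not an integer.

8/5

Row minima: A → -1, B → -1, C → 0, D → 1; maximin = 1.
Column maxima: 1 → 4, 2 → 2; minimax = 2.
1 ≠ 2, so there is no saddle point; optimal play is mixed.
A is strictly dominated by D, so Row never plays it.
B is strictly dominated by C, so Row never plays it.
On the remaining 2×2 (C, D vs 1, 2):
Let Row play C with probability p. Expected payoff against 1: 0p + 4(1−p) = −4p + 4; against 2: 2p + 1(1−p) = p + 1.
Setting these equal: −4p + 4 = p + 1 ⇒ −5p = -3 ⇒ p = 3/5, and the value is (-4)·(3/5) + 4 = 8/5.
For Column: with q = P(1), equating C's and D's payoffs gives −2q + 2 = 3q + 1 ⇒ q = 1/5.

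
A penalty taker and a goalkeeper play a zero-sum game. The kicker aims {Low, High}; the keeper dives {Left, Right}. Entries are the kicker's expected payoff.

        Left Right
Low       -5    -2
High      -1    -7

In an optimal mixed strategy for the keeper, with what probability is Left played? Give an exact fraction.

Row minima: Low → -5, High → -7; maximin = -5.
Column maxima: Left → -1, Right → -2; minimax = -2.
-5 ≠ -2, so there is no saddle point; optimal play is mixed.
Let the kicker play Low with probability p. Expected payoff against Left: (-5)p + (-1)(1−p) = −4p − 1; against Right: (-2)p + (-7)(1−p) = 5p − 7.
Setting these equal: −4p − 1 = 5p − 7 ⇒ −9p = -6 ⇒ p = 2/3, and the value is (-4)·(2/3) − 1 = -11/3.
For the keeper: with q = P(Left), equating Low's and High's payoffs gives −3q − 2 = 6q − 7 ⇒ q = 5/9.

5/9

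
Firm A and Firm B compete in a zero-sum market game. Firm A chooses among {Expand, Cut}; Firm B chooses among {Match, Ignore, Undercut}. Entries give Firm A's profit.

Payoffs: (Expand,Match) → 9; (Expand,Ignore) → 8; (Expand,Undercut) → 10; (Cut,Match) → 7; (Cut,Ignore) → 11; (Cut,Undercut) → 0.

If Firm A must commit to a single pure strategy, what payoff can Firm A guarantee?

Row minima: Expand → 8, Cut → 0.
The best of these is 8.

8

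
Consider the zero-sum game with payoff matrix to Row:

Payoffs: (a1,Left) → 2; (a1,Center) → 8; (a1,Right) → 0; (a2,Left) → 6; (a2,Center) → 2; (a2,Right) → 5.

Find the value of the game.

40/11

Row minima: a1 → 0, a2 → 2; maximin = 2.
Column maxima: Left → 6, Center → 8, Right → 5; minimax = 5.
2 ≠ 5, so there is no saddle point; optimal play is mixed.
Left is strictly dominated by Right (it gives Row strictly more in every row), so Column never plays it.
On the remaining 2×2 (a1, a2 vs Center, Right):
Let Row play a1 with probability p. Expected payoff against Center: 8p + 2(1−p) = 6p + 2; against Right: 0p + 5(1−p) = −5p + 5.
Setting these equal: 6p + 2 = −5p + 5 ⇒ 11p = 3 ⇒ p = 3/11, and the value is (6)·(3/11) + 2 = 40/11.
For Column: with q = P(Center), equating a1's and a2's payoffs gives 8q = −3q + 5 ⇒ q = 5/11.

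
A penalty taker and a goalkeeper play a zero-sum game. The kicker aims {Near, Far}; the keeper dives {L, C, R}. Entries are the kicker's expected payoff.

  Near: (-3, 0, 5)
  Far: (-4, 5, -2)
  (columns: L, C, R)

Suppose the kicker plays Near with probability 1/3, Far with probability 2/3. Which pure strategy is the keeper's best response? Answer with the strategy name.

L

If the keeper plays L, the kicker's expected payoff is (1/3)·(-3) + (2/3)·(-4) = -11/3.
If the keeper plays C, the kicker's expected payoff is (1/3)·0 + (2/3)·5 = 10/3.
If the keeper plays R, the kicker's expected payoff is (1/3)·5 + (2/3)·(-2) = 1/3.
The keeper minimizes the kicker's payoff; the smallest is -11/3, so the best response is L.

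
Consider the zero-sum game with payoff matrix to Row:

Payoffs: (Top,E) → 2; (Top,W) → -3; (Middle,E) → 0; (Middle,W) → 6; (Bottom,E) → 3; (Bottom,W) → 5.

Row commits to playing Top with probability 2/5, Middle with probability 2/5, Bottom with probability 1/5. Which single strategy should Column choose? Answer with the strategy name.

E

If Column plays E, Row's expected payoff is (2/5)·2 + (2/5)·0 + (1/5)·3 = 7/5.
If Column plays W, Row's expected payoff is (2/5)·(-3) + (2/5)·6 + (1/5)·5 = 11/5.
Column minimizes Row's payoff; the smallest is 7/5, so the best response is E.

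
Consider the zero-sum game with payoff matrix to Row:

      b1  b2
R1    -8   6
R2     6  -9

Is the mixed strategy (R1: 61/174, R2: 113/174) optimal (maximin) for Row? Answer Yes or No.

No

Against b1 this mix gives (61/174)·(-8) + (113/174)·6 = 95/87.
Against b2 this mix gives (61/174)·6 + (113/174)·(-9) = -217/58.
Column will play b2, holding Row to -217/58. Shifting weight toward the row that does better against b2 would raise this floor (the equalizing mix achieves -36/29 against both b2 and b1), so the proposed strategy is not optimal.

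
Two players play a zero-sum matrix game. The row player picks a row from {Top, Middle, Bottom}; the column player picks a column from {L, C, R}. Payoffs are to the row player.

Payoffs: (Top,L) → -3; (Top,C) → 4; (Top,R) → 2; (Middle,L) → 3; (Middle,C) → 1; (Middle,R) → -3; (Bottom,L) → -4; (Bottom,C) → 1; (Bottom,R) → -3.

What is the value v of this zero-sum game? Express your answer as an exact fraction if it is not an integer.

Row minima: Top → -3, Middle → -3, Bottom → -4; maximin = -3.
Column maxima: L → 3, C → 4, R → 2; minimax = 2.
-3 ≠ 2, so there is no saddle point; optimal play is mixed.
Bottom is strictly dominated by Top, so the row player never plays it.
C is strictly dominated by R (it gives the row player strictly more in every row), so the column player never plays it.
On the remaining 2×2 (Top, Middle vs L, R):
Let the row player play Top with probability p. Expected payoff against L: (-3)p + 3(1−p) = −6p + 3; against R: 2p + (-3)(1−p) = 5p − 3.
Setting these equal: −6p + 3 = 5p − 3 ⇒ −11p = -6 ⇒ p = 6/11, and the value is (-6)·(6/11) + 3 = -3/11.
For the column player: with q = P(L), equating Top's and Middle's payoffs gives −5q + 2 = 6q − 3 ⇒ q = 5/11.

-3/11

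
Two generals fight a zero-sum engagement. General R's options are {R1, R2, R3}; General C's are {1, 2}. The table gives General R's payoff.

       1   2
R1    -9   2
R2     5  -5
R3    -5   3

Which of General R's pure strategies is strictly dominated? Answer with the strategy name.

R3 gives a strictly higher payoff than R1 against every column: -5 > -9, 3 > 2.
So R1 is strictly dominated and General R never plays it.

R1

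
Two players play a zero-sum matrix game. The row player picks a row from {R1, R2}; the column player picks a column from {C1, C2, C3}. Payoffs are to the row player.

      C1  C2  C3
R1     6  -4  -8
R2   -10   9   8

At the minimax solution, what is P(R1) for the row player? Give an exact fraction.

Row minima: R1 → -8, R2 → -10; maximin = -8.
Column maxima: C1 → 6, C2 → 9, C3 → 8; minimax = 6.
-8 ≠ 6, so there is no saddle point; optimal play is mixed.
C2 is strictly dominated by C3 (it gives the row player strictly more in every row), so the column player never plays it.
On the remaining 2×2 (R1, R2 vs C1, C3):
Let the row player play R1 with probability p. Expected payoff against C1: 6p + (-10)(1−p) = 16p − 10; against C3: (-8)p + 8(1−p) = −16p + 8.
Setting these equal: 16p − 10 = −16p + 8 ⇒ 32p = 18 ⇒ p = 9/16, and the value is (16)·(9/16) − 10 = -1.
For the column player: with q = P(C1), equating R1's and R2's payoffs gives 14q − 8 = −18q + 8 ⇒ q = 1/2.

9/16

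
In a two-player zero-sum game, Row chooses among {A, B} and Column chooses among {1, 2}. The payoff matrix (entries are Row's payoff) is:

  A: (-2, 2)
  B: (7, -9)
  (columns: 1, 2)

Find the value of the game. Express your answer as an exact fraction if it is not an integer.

Row minima: A → -2, B → -9; maximin = -2.
Column maxima: 1 → 7, 2 → 2; minimax = 2.
-2 ≠ 2, so there is no saddle point; optimal play is mixed.
Let Row play A with probability p. Expected payoff against 1: (-2)p + 7(1−p) = −9p + 7; against 2: 2p + (-9)(1−p) = 11p − 9.
Setting these equal: −9p + 7 = 11p − 9 ⇒ −20p = -16 ⇒ p = 4/5, and the value is (-9)·(4/5) + 7 = -1/5.
For Column: with q = P(1), equating A's and B's payoffs gives −4q + 2 = 16q − 9 ⇒ q = 11/20.

-1/5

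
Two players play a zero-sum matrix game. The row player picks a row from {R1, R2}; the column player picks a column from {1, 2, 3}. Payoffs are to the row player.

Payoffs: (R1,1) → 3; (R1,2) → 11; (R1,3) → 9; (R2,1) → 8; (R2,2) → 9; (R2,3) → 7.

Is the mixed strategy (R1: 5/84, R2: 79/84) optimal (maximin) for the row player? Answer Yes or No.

Against 1 this mix gives (5/84)·3 + (79/84)·8 = 647/84.
Against 2 this mix gives (5/84)·11 + (79/84)·9 = 383/42.
Against 3 this mix gives (5/84)·9 + (79/84)·7 = 299/42.
The column player will play 3, holding the row player to 299/42. Shifting weight toward the row that does better against 3 would raise this floor (the equalizing mix achieves 51/7 against both 3 and 1), so the proposed strategy is not optimal.

No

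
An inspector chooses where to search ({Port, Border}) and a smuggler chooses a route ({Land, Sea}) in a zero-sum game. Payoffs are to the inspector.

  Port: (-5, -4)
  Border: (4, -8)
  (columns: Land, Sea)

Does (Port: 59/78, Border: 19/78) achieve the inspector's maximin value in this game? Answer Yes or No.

No

Against Land this mix gives (59/78)·(-5) + (19/78)·4 = -73/26.
Against Sea this mix gives (59/78)·(-4) + (19/78)·(-8) = -194/39.
The smuggler will play Sea, holding the inspector to -194/39. Shifting weight toward the row that does better against Sea would raise this floor (the equalizing mix achieves -56/13 against both Sea and Land), so the proposed strategy is not optimal.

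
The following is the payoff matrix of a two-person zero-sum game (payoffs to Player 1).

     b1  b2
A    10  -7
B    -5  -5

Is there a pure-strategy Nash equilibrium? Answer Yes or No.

Row minima: A → -7, B → -5; maximin = -5.
Column maxima: b1 → 10, b2 → -5; minimax = -5.
maximin = minimax = -5, so a saddle point exists.

Yes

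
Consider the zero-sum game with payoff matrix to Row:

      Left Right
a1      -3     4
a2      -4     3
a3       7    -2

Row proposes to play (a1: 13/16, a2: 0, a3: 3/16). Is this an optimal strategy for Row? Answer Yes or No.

Against Left this mix gives (13/16)·(-3) + (3/16)·7 = -9/8.
Against Right this mix gives (13/16)·4 + (3/16)·(-2) = 23/8.
Column will play Left, holding Row to -9/8. Shifting weight toward the row that does better against Left would raise this floor (the equalizing mix achieves 11/8 against both Left and Right), so the proposed strategy is not optimal.

No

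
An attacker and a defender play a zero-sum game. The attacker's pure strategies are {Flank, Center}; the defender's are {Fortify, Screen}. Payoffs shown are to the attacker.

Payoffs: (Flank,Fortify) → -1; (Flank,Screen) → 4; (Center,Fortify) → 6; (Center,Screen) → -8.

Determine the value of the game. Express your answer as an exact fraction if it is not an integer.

16/19

Row minima: Flank → -1, Center → -8; maximin = -1.
Column maxima: Fortify → 6, Screen → 4; minimax = 4.
-1 ≠ 4, so there is no saddle point; optimal play is mixed.
Let the attacker play Flank with probability p. Expected payoff against Fortify: (-1)p + 6(1−p) = −7p + 6; against Screen: 4p + (-8)(1−p) = 12p − 8.
Setting these equal: −7p + 6 = 12p − 8 ⇒ −19p = -14 ⇒ p = 14/19, and the value is (-7)·(14/19) + 6 = 16/19.
For the defender: with q = P(Fortify), equating Flank's and Center's payoffs gives −5q + 4 = 14q − 8 ⇒ q = 12/19.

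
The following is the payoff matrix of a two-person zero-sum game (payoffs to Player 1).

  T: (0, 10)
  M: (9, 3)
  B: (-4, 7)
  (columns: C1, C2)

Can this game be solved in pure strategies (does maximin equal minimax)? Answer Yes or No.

Row minima: T → 0, M → 3, B → -4; maximin = 3.
Column maxima: C1 → 9, C2 → 10; minimax = 9.
3 ≠ 9, so no pure-strategy equilibrium exists.

No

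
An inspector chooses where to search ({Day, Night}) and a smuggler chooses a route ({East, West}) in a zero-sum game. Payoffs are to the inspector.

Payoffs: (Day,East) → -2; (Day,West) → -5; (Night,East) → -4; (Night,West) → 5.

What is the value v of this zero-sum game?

-5/2

Row minima: Day → -5, Night → -4; maximin = -4.
Column maxima: East → -2, West → 5; minimax = -2.
-4 ≠ -2, so there is no saddle point; optimal play is mixed.
Let the inspector play Day with probability p. Expected payoff against East: (-2)p + (-4)(1−p) = 2p − 4; against West: (-5)p + 5(1−p) = −10p + 5.
Setting these equal: 2p − 4 = −10p + 5 ⇒ 12p = 9 ⇒ p = 3/4, and the value is (2)·(3/4) − 4 = -5/2.
For the smuggler: with q = P(East), equating Day's and Night's payoffs gives 3q − 5 = −9q + 5 ⇒ q = 5/6.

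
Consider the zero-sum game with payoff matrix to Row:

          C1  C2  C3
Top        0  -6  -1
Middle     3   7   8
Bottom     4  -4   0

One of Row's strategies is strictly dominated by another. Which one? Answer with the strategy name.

Middle gives a strictly higher payoff than Top against every column: 3 > 0, 7 > -6, 8 > -1.
So Top is strictly dominated and Row never plays it.

Top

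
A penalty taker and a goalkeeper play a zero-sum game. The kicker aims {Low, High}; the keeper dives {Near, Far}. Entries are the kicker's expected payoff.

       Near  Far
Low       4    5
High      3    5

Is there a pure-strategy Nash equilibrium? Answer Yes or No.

Row minima: Low → 4, High → 3; maximin = 4.
Column maxima: Near → 4, Far → 5; minimax = 4.
maximin = minimax = 4, so a saddle point exists.

Yes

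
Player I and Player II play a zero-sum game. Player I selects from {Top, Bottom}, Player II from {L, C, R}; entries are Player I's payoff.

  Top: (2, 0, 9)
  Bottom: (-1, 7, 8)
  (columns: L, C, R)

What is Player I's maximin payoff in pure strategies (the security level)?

Row minima: Top → 0, Bottom → -1.
The best of these is 0.

0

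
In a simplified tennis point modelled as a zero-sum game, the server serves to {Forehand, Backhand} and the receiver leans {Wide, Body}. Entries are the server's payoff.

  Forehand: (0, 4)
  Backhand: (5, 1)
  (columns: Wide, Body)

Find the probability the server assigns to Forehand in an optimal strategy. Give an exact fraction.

Row minima: Forehand → 0, Backhand → 1; maximin = 1.
Column maxima: Wide → 5, Body → 4; minimax = 4.
1 ≠ 4, so there is no saddle point; optimal play is mixed.
Let the server play Forehand with probability p. Expected payoff against Wide: 0p + 5(1−p) = −5p + 5; against Body: 4p + 1(1−p) = 3p + 1.
Setting these equal: −5p + 5 = 3p + 1 ⇒ −8p = -4 ⇒ p = 1/2, and the value is (-5)·(1/2) + 5 = 5/2.
For the receiver: with q = P(Wide), equating Forehand's and Backhand's payoffs gives −4q + 4 = 4q + 1 ⇒ q = 3/8.

1/2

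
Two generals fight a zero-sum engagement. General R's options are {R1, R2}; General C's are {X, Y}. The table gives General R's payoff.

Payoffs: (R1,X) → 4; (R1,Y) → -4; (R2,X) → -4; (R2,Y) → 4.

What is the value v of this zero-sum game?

Row minima: R1 → -4, R2 → -4; maximin = -4.
Column maxima: X → 4, Y → 4; minimax = 4.
-4 ≠ 4, so there is no saddle point; optimal play is mixed.
Let General R play R1 with probability p. Expected payoff against X: 4p + (-4)(1−p) = 8p − 4; against Y: (-4)p + 4(1−p) = −8p + 4.
Setting these equal: 8p − 4 = −8p + 4 ⇒ 16p = 8 ⇒ p = 1/2, and the value is (8)·(1/2) − 4 = 0.
For General C: with q = P(X), equating R1's and R2's payoffs gives 8q − 4 = −8q + 4 ⇒ q = 1/2.

0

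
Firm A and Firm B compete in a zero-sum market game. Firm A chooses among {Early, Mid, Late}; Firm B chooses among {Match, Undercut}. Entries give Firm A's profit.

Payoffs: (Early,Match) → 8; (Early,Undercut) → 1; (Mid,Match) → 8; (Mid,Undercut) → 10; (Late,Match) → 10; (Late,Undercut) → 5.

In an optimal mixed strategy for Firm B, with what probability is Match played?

Row minima: Early → 1, Mid → 8, Late → 5; maximin = 8.
Column maxima: Match → 10, Undercut → 10; minimax = 10.
8 ≠ 10, so there is no saddle point; optimal play is mixed.
Early is strictly dominated by Late, so Firm A never plays it.
On the remaining 2×2 (Mid, Late vs Match, Undercut):
Let Firm A play Mid with probability p. Expected payoff against Match: 8p + 10(1−p) = −2p + 10; against Undercut: 10p + 5(1−p) = 5p + 5.
Setting these equal: −2p + 10 = 5p + 5 ⇒ −7p = -5 ⇒ p = 5/7, and the value is (-2)·(5/7) + 10 = 60/7.
For Firm B: with q = P(Match), equating Mid's and Late's payoffs gives −2q + 10 = 5q + 5 ⇒ q = 5/7.

5/7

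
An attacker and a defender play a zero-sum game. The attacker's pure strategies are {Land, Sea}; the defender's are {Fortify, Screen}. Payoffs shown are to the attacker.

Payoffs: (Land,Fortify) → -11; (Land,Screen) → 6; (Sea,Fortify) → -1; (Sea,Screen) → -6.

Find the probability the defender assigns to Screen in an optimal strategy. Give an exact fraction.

Row minima: Land → -11, Sea → -6; maximin = -6.
Column maxima: Fortify → -1, Screen → 6; minimax = -1.
-6 ≠ -1, so there is no saddle point; optimal play is mixed.
Let the attacker play Land with probability p. Expected payoff against Fortify: (-11)p + (-1)(1−p) = −10p − 1; against Screen: 6p + (-6)(1−p) = 12p − 6.
Setting these equal: −10p − 1 = 12p − 6 ⇒ −22p = -5 ⇒ p = 5/22, and the value is (-10)·(5/22) − 1 = -36/11.
For the defender: with q = P(Fortify), equating Land's and Sea's payoffs gives −17q + 6 = 5q − 6 ⇒ q = 6/11.

5/11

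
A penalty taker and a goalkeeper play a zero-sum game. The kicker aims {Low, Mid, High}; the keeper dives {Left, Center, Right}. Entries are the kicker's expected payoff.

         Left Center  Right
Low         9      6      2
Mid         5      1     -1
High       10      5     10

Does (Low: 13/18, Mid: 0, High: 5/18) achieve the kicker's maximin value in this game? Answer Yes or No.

No

Against Left this mix gives (13/18)·9 + (5/18)·10 = 167/18.
Against Center this mix gives (13/18)·6 + (5/18)·5 = 103/18.
Against Right this mix gives (13/18)·2 + (5/18)·10 = 38/9.
The keeper will play Right, holding the kicker to 38/9. Shifting weight toward the row that does better against Right would raise this floor (the equalizing mix achieves 50/9 against both Right and Center), so the proposed strategy is not optimal.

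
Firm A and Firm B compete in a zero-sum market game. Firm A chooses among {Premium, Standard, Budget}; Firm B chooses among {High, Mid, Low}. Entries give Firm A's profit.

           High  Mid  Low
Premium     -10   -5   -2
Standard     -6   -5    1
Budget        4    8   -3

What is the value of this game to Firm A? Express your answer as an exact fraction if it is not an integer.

-1

Row minima: Premium → -10, Standard → -6, Budget → -3; maximin = -3.
Column maxima: High → 4, Mid → 8, Low → 1; minimax = 1.
-3 ≠ 1, so there is no saddle point; optimal play is mixed.
Mid is strictly dominated by High (it gives Firm A strictly more in every row), so Firm B never plays it.
With Mid eliminated, Premium is strictly dominated by Standard (Standard gives Firm A strictly more in every remaining column), so Firm A never plays it.
On the remaining 2×2 (Standard, Budget vs High, Low):
Let Firm A play Standard with probability p. Expected payoff against High: (-6)p + 4(1−p) = −10p + 4; against Low: 1p + (-3)(1−p) = 4p − 3.
Setting these equal: −10p + 4 = 4p − 3 ⇒ −14p = -7 ⇒ p = 1/2, and the value is (-10)·(1/2) + 4 = -1.
For Firm B: with q = P(High), equating Standard's and Budget's payoffs gives −7q + 1 = 7q − 3 ⇒ q = 2/7.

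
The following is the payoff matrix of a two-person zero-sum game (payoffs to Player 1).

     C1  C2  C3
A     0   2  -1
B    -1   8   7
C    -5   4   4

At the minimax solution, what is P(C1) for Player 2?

Row minima: A → -1, B → -1, C → -5; maximin = -1.
Column maxima: C1 → 0, C2 → 8, C3 → 7; minimax = 0.
-1 ≠ 0, so there is no saddle point; optimal play is mixed.
C is strictly dominated by B, so Player 1 never plays it.
C2 is strictly dominated by C1 (it gives Player 1 strictly more in every row), so Player 2 never plays it.
On the remaining 2×2 (A, B vs C1, C3):
Let Player 1 play A with probability p. Expected payoff against C1: 0p + (-1)(1−p) = p − 1; against C3: (-1)p + 7(1−p) = −8p + 7.
Setting these equal: p − 1 = −8p + 7 ⇒ 9p = 8 ⇒ p = 8/9, and the value is (1)·(8/9) − 1 = -1/9.
For Player 2: with q = P(C1), equating A's and B's payoffs gives q − 1 = −8q + 7 ⇒ q = 8/9.

8/9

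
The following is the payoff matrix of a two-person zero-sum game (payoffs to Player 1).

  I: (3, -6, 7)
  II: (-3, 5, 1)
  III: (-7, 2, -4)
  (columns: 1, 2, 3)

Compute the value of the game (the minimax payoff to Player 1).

-3/17

Row minima: I → -6, II → -3, III → -7; maximin = -3.
Column maxima: 1 → 3, 2 → 5, 3 → 7; minimax = 3.
-3 ≠ 3, so there is no saddle point; optimal play is mixed.
III is strictly dominated by II, so Player 1 never plays it.
3 is strictly dominated by 1 (it gives Player 1 strictly more in every row), so Player 2 never plays it.
On the remaining 2×2 (I, II vs 1, 2):
Let Player 1 play I with probability p. Expected payoff against 1: 3p + (-3)(1−p) = 6p − 3; against 2: (-6)p + 5(1−p) = −11p + 5.
Setting these equal: 6p − 3 = −11p + 5 ⇒ 17p = 8 ⇒ p = 8/17, and the value is (6)·(8/17) − 3 = -3/17.
For Player 2: with q = P(1), equating I's and II's payoffs gives 9q − 6 = −8q + 5 ⇒ q = 11/17.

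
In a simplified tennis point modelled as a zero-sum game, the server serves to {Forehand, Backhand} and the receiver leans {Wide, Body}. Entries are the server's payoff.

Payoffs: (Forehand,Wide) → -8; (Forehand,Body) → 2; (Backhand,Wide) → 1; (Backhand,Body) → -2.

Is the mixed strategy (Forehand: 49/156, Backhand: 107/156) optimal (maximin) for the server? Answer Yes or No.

No

Against Wide this mix gives (49/156)·(-8) + (107/156)·1 = -95/52.
Against Body this mix gives (49/156)·2 + (107/156)·(-2) = -29/39.
The receiver will play Wide, holding the server to -95/52. Shifting weight toward the row that does better against Wide would raise this floor (the equalizing mix achieves -14/13 against both Wide and Body), so the proposed strategy is not optimal.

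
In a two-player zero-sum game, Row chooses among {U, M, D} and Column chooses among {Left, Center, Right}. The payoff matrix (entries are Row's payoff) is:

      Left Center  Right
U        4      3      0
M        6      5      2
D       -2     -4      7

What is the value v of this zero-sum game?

Row minima: U → 0, M → 2, D → -4; maximin = 2.
Column maxima: Left → 6, Center → 5, Right → 7; minimax = 5.
2 ≠ 5, so there is no saddle point; optimal play is mixed.
U is strictly dominated by M, so Row never plays it.
Left is strictly dominated by Center (it gives Row strictly more in every row), so Column never plays it.
On the remaining 2×2 (M, D vs Center, Right):
Let Row play M with probability p. Expected payoff against Center: 5p + (-4)(1−p) = 9p − 4; against Right: 2p + 7(1−p) = −5p + 7.
Setting these equal: 9p − 4 = −5p + 7 ⇒ 14p = 11 ⇒ p = 11/14, and the value is (9)·(11/14) − 4 = 43/14.
For Column: with q = P(Center), equating M's and D's payoffs gives 3q + 2 = −11q + 7 ⇒ q = 5/14.

43/14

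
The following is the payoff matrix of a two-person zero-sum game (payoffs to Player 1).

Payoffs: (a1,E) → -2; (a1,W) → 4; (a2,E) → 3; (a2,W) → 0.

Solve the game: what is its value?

4/3

Row minima: a1 → -2, a2 → 0; maximin = 0.
Column maxima: E → 3, W → 4; minimax = 3.
0 ≠ 3, so there is no saddle point; optimal play is mixed.
Let Player 1 play a1 with probability p. Expected payoff against E: (-2)p + 3(1−p) = −5p + 3; against W: 4p + 0(1−p) = 4p.
Setting these equal: −5p + 3 = 4p ⇒ −9p = -3 ⇒ p = 1/3, and the value is (-5)·(1/3) + 3 = 4/3.
For Player 2: with q = P(E), equating a1's and a2's payoffs gives −6q + 4 = 3q ⇒ q = 4/9.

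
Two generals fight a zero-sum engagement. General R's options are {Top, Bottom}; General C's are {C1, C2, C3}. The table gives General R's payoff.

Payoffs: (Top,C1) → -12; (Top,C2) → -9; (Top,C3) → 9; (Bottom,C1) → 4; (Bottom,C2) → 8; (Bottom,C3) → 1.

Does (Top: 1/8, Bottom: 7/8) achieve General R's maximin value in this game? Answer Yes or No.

Against C1 this mix gives (1/8)·(-12) + (7/8)·4 = 2.
Against C2 this mix gives (1/8)·(-9) + (7/8)·8 = 47/8.
Against C3 this mix gives (1/8)·9 + (7/8)·1 = 2.
All of General C's active replies (C1, C3) yield 2, and no column does worse for General R. The mix makes General C indifferent and guarantees 2, so it is optimal.

Yes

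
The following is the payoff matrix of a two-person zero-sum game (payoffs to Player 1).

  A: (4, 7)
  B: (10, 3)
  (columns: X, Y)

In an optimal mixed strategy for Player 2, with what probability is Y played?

3/5

Row minima: A → 4, B → 3; maximin = 4.
Column maxima: X → 10, Y → 7; minimax = 7.
4 ≠ 7, so there is no saddle point; optimal play is mixed.
Let Player 1 play A with probability p. Expected payoff against X: 4p + 10(1−p) = −6p + 10; against Y: 7p + 3(1−p) = 4p + 3.
Setting these equal: −6p + 10 = 4p + 3 ⇒ −10p = -7 ⇒ p = 7/10, and the value is (-6)·(7/10) + 10 = 29/5.
For Player 2: with q = P(X), equating A's and B's payoffs gives −3q + 7 = 7q + 3 ⇒ q = 2/5.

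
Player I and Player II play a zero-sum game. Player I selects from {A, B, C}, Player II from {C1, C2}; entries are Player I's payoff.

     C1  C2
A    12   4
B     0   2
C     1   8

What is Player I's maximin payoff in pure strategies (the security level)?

Row minima: A → 4, B → 0, C → 1.
The best of these is 4.

4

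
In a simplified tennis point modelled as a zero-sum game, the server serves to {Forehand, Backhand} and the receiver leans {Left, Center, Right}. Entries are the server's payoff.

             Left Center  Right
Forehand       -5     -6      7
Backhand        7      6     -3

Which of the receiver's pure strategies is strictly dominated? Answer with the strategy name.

Left

Center holds the server's payoff strictly below Left in every row: -6 < -5, 6 < 7.
So Left is strictly dominated for the receiver.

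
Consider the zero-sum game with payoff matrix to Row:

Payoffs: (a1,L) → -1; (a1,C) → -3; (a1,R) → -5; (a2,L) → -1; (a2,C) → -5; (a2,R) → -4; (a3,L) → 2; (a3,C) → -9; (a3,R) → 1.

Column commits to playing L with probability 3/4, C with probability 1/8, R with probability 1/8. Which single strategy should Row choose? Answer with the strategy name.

Expected payoff of a1: (3/4)·(-1) + (1/8)·(-3) + (1/8)·(-5) = -7/4.
Expected payoff of a2: (3/4)·(-1) + (1/8)·(-5) + (1/8)·(-4) = -15/8.
Expected payoff of a3: (3/4)·2 + (1/8)·(-9) + (1/8)·1 = 1/2.
The largest is 1/2, so Row's best response is a3.

a3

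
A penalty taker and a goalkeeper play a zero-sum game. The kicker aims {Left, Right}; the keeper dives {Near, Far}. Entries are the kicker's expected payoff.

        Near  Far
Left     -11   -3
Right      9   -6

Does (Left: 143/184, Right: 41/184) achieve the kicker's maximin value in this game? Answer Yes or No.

No

Against Near this mix gives (143/184)·(-11) + (41/184)·9 = -301/46.
Against Far this mix gives (143/184)·(-3) + (41/184)·(-6) = -675/184.
The keeper will play Near, holding the kicker to -301/46. Shifting weight toward the row that does better against Near would raise this floor (the equalizing mix achieves -93/23 against both Near and Far), so the proposed strategy is not optimal.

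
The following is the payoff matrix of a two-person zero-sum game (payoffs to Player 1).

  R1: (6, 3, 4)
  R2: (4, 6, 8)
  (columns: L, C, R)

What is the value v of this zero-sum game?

24/5

Row minima: R1 → 3, R2 → 4; maximin = 4.
Column maxima: L → 6, C → 6, R → 8; minimax = 6.
4 ≠ 6, so there is no saddle point; optimal play is mixed.
R is strictly dominated by C (it gives Player 1 strictly more in every row), so Player 2 never plays it.
On the remaining 2×2 (R1, R2 vs L, C):
Let Player 1 play R1 with probability p. Expected payoff against L: 6p + 4(1−p) = 2p + 4; against C: 3p + 6(1−p) = −3p + 6.
Setting these equal: 2p + 4 = −3p + 6 ⇒ 5p = 2 ⇒ p = 2/5, and the value is (2)·(2/5) + 4 = 24/5.
For Player 2: with q = P(L), equating R1's and R2's payoffs gives 3q + 3 = −2q + 6 ⇒ q = 3/5.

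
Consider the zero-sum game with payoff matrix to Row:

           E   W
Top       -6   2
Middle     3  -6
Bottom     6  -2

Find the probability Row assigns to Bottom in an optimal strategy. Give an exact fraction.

Row minima: Top → -6, Middle → -6, Bottom → -2; maximin = -2.
Column maxima: E → 6, W → 2; minimax = 2.
-2 ≠ 2, so there is no saddle point; optimal play is mixed.
Middle is strictly dominated by Bottom, so Row never plays it.
On the remaining 2×2 (Top, Bottom vs E, W):
Let Row play Top with probability p. Expected payoff against E: (-6)p + 6(1−p) = −12p + 6; against W: 2p + (-2)(1−p) = 4p − 2.
Setting these equal: −12p + 6 = 4p − 2 ⇒ −16p = -8 ⇒ p = 1/2, and the value is (-12)·(1/2) + 6 = 0.
For Column: with q = P(E), equating Top's and Bottom's payoffs gives −8q + 2 = 8q − 2 ⇒ q = 1/4.

1/2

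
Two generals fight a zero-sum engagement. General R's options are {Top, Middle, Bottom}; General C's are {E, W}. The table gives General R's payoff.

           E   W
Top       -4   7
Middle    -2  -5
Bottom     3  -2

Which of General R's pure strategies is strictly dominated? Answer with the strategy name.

Middle

Bottom gives a strictly higher payoff than Middle against every column: 3 > -2, -2 > -5.
So Middle is strictly dominated and General R never plays it.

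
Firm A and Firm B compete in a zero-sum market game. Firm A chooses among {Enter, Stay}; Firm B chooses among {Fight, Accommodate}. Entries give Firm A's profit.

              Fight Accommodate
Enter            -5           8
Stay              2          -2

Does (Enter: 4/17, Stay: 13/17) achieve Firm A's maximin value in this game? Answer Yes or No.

Against Fight this mix gives (4/17)·(-5) + (13/17)·2 = 6/17.
Against Accommodate this mix gives (4/17)·8 + (13/17)·(-2) = 6/17.
All of Firm B's active replies (Fight, Accommodate) yield 6/17, and no column does worse for Firm A. The mix makes Firm B indifferent and guarantees 6/17, so it is optimal.

Yes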